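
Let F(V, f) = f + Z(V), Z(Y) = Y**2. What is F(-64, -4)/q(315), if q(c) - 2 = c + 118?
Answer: 1364/145 ≈ 9.4069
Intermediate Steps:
q(c) = 120 + c (q(c) = 2 + (c + 118) = 2 + (118 + c) = 120 + c)
F(V, f) = f + V**2
F(-64, -4)/q(315) = (-4 + (-64)**2)/(120 + 315) = (-4 + 4096)/435 = 4092*(1/435) = 1364/145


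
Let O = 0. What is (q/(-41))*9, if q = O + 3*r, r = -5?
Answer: 135/41 ≈ 3.2927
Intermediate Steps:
q = -15 (q = 0 + 3*(-5) = 0 - 15 = -15)
(q/(-41))*9 = -15/(-41)*9 = -15*(-1/41)*9 = (15/41)*9 = 135/41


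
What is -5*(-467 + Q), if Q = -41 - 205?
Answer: 3565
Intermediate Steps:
Q = -246
-5*(-467 + Q) = -5*(-467 - 246) = -5*(-713) = 3565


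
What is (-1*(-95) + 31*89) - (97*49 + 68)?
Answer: -1967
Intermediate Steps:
(-1*(-95) + 31*89) - (97*49 + 68) = (95 + 2759) - (4753 + 68) = 2854 - 1*4821 = 2854 - 4821 = -1967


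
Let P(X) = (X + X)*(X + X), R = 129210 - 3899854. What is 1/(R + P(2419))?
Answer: 1/19635600 ≈ 5.0928e-8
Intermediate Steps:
R = -3770644
P(X) = 4*X**2 (P(X) = (2*X)*(2*X) = 4*X**2)
1/(R + P(2419)) = 1/(-3770644 + 4*2419**2) = 1/(-3770644 + 4*5851561) = 1/(-3770644 + 23406244) = 1/19635600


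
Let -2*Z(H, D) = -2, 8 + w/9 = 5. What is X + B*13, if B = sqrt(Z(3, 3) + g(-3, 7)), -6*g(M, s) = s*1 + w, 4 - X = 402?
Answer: -398 + 13*sqrt(39)/3 ≈ -370.94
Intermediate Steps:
w = -27 (w = -72 + 9*5 = -72 + 45 = -27)
X = -398 (X = 4 - 1*402 = 4 - 402 = -398)
g(M, s) = 9/2 - s/6 (g(M, s) = -(s*1 - 27)/6 = -(s - 27)/6 = -(-27 + s)/6 = 9/2 - s/6)
Z(H, D) = 1 (Z(H, D) = -1/2*(-2) = 1)
B = sqrt(39)/3 (B = sqrt(1 + (9/2 - 1/6*7)) = sqrt(1 + (9/2 - 7/6)) = sqrt(1 + 10/3) = sqrt(13/3) = sqrt(39)/3 ≈ 2.0817)
X + B*13 = -398 + (sqrt(39)/3)*13 = -398 + 13*sqrt(39)/3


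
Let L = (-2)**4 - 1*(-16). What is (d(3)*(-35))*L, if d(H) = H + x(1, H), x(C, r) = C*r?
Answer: -6720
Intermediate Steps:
L = 32 (L = 16 + 16 = 32)
d(H) = 2*H (d(H) = H + 1*H = H + H = 2*H)
(d(3)*(-35))*L = ((2*3)*(-35))*32 = (6*(-35))*32 = -210*32 = -6720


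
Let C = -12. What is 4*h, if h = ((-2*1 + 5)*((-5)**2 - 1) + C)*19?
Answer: 4560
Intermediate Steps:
h = 1140 (h = ((-2*1 + 5)*((-5)**2 - 1) - 12)*19 = ((-2 + 5)*(25 - 1) - 12)*19 = (3*24 - 12)*19 = (72 - 12)*19 = 60*19 = 1140)
4*h = 4*1140 = 4560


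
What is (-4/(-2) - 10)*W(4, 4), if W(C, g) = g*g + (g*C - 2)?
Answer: -240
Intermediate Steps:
W(C, g) = -2 + g² + C*g (W(C, g) = g² + (C*g - 2) = g² + (-2 + C*g) = -2 + g² + C*g)
(-4/(-2) - 10)*W(4, 4) = (-4/(-2) - 10)*(-2 + 4² + 4*4) = (-4*(-½) - 10)*(-2 + 16 + 16) = (2 - 10)*30 = -8*30 = -240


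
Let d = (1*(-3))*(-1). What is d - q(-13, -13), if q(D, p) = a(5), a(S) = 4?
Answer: -1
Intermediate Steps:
q(D, p) = 4
d = 3 (d = -3*(-1) = 3)
d - q(-13, -13) = 3 - 1*4 = 3 - 4 = -1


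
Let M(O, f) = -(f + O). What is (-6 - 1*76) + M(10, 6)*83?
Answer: -1410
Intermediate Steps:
M(O, f) = -O - f (M(O, f) = -(O + f) = -O - f)
(-6 - 1*76) + M(10, 6)*83 = (-6 - 1*76) + (-1*10 - 1*6)*83 = (-6 - 76) + (-10 - 6)*83 = -82 - 16*83 = -82 - 1328 = -1410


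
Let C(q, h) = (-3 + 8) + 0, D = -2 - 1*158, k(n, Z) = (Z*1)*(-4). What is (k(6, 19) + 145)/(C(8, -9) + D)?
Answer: -69/155 ≈ -0.44516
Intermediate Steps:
k(n, Z) = -4*Z (k(n, Z) = Z*(-4) = -4*Z)
D = -160 (D = -2 - 158 = -160)
C(q, h) = 5 (C(q, h) = 5 + 0 = 5)
(k(6, 19) + 145)/(C(8, -9) + D) = (-4*19 + 145)/(5 - 160) = (-76 + 145)/(-155) = 69*(-1/155) = -69/155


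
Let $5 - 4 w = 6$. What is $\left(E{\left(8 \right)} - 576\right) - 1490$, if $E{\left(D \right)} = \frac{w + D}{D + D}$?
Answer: $- \frac{132193}{64} \approx -2065.5$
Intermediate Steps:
$w = - \frac{1}{4}$ ($w = \frac{5}{4} - \frac{3}{2} = - \frac{1}{4} \approx -0.25$)
$E{\left(D \right)} = \frac{- \frac{1}{4} + D}{2 D}$ ($E{\left(D \right)} = \frac{- \frac{1}{4} + D}{D + D} = \frac{- \frac{1}{4} + D}{2 D}$)
$\left(E{\left(8 \right)} - 576\right) - 1490 = \left(\frac{-1 + 4 \cdot 8}{8 \cdot 8} - 576\right) - 1490 = \left(\frac{1}{8} \cdot \frac{1}{8} \left(-1 + 32\right) - 576\right) - 1490 = \left(\frac{1}{8} \cdot \frac{1}{8} \cdot 31 - 576\right) - 1490 = \left(\frac{31}{64} - 576\right) - 1490 = - \frac{36833}{64} - 1490 = - \frac{132193}{64}$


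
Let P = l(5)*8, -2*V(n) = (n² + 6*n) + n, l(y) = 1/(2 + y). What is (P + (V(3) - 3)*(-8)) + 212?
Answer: 2500/7 ≈ 357.14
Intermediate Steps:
V(n) = -7*n/2 - n²/2 (V(n) = -((n² + 6*n) + n)/2 = -(n² + 7*n)/2 = -7*n/2 - n²/2)
P = 8/7 (P = 8/(2 + 5) = 8/7 ≈ 1.1429)
(P + (V(3) - 3)*(-8)) + 212 = (8/7 + (-½*3*(7 + 3) - 3)*(-8)) + 212 = (8/7 + (-½*3*10 - 3)*(-8)) + 212 = (8/7 + (-15 - 3)*(-8)) + 212 = (8/7 - 18*(-8)) + 212 = (8/7 + 144) + 212 = 1016/7 + 212 = 2500/7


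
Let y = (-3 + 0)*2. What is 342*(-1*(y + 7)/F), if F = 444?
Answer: -57/74 ≈ -0.77027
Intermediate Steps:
y = -6 (y = -3*2 = -6)
342*(-1*(y + 7)/F) = 342*(-1*(-6 + 7)/444) = 342*(-1*1/444) = 342*(-1/444) = -57/74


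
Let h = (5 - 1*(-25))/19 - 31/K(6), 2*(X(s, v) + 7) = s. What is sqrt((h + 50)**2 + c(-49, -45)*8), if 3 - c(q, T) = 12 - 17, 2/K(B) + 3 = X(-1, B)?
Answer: sqrt(265701185)/76 ≈ 214.48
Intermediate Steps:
X(s, v) = -7 + s/2
K(B) = -4/21 (K(B) = 2/(-3 + (-7 + (1/2)*(-1))) = 2/(-3 + (-7 - 1/2)) = 2/(-3 - 15/2) = 2/(-21/2) = 2*(-2/21) = -4/21)
h = 12489/76 (h = (5 - 1*(-25))/19 - 31/(-4/21) = (5 + 25)*(1/19) - 31*(-21/4) = 30*(1/19) + 651/4 = 30/19 + 651/4 = 12489/76 ≈ 164.33)
c(q, T) = 8 (c(q, T) = 3 - (12 - 17) = 3 - 1*(-5) = 3 + 5 = 8)
sqrt((h + 50)**2 + c(-49, -45)*8) = sqrt((12489/76 + 50)**2 + 8*8) = sqrt((16289/76)**2 + 64) = sqrt(265331521/5776 + 64) = sqrt(265701185/5776) = sqrt(265701185)/76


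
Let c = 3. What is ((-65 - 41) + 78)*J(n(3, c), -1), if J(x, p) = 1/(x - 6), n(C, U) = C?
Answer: 28/3 ≈ 9.3333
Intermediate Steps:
J(x, p) = 1/(-6 + x)
((-65 - 41) + 78)*J(n(3, c), -1) = ((-65 - 41) + 78)/(-6 + 3) = (-106 + 78)/(-3) = -28*(-⅓) = 28/3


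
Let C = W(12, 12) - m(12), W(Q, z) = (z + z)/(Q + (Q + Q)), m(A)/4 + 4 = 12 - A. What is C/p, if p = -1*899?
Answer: -50/2697 ≈ -0.018539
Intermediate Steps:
m(A) = 32 - 4*A (m(A) = -16 + 4*(12 - A) = -16 + (48 - 4*A) = 32 - 4*A)
W(Q, z) = 2*z/(3*Q) (W(Q, z) = (2*z)/(Q + 2*Q) = (2*z)/((3*Q)) = (2*z)*(1/(3*Q)) = 2*z/(3*Q))
p = -899
C = 50/3 (C = (2/3)*12/12 - (32 - 4*12) = (2/3)*12*(1/12) - (32 - 48) = 2/3 - 1*(-16) = 2/3 + 16 = 50/3 ≈ 16.667)
C/p = (50/3)/(-899) = (50/3)*(-1/899) = -50/2697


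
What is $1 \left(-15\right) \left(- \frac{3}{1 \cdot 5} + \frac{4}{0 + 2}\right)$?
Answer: $-21$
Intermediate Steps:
$1 \left(-15\right) \left(- \frac{3}{1 \cdot 5} + \frac{4}{0 + 2}\right) = - 15 \left(- \frac{3}{5} + \frac{4}{2}\right) = - 15 \left(\left(-3\right) \frac{1}{5} + 4 \cdot \frac{1}{2}\right) = - 15 \left(- \frac{3}{5} + 2\right) = \left(-15\right) \frac{7}{5} = -21$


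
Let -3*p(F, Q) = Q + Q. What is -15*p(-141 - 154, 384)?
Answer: 3840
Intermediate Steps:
p(F, Q) = -2*Q/3 (p(F, Q) = -(Q + Q)/3 = -2*Q/3)
-15*p(-141 - 154, 384) = -(-10)*384 = -15*(-256) = 3840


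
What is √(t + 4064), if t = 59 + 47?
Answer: √4170 ≈ 64.576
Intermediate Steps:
t = 106
√(t + 4064) = √(106 + 4064) = √4170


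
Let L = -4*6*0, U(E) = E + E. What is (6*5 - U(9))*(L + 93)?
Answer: 1116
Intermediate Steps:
U(E) = 2*E
L = 0 (L = -24*0 = 0)
(6*5 - U(9))*(L + 93) = (6*5 - 2*9)*(0 + 93) = (30 - 1*18)*93 = (30 - 18)*93 = 12*93 = 1116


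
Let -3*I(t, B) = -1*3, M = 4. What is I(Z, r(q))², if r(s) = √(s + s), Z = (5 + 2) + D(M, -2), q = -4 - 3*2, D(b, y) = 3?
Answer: 1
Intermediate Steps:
q = -10 (q = -4 - 6 = -10)
Z = 10 (Z = (5 + 2) + 3 = 7 + 3 = 10)
r(s) = √2*√s (r(s) = √(2*s) = √2*√s)
I(t, B) = 1 (I(t, B) = -(-1)*3/3 = -⅓*(-3) = 1)
I(Z, r(q))² = 1² = 1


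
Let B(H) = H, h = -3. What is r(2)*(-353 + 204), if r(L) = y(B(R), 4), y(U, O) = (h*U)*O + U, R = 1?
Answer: 1639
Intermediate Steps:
y(U, O) = U - 3*O*U (y(U, O) = (-3*U)*O + U = -3*O*U + U = U - 3*O*U)
r(L) = -11 (r(L) = 1*(1 - 3*4) = 1*(1 - 12) = 1*(-11) = -11)
r(2)*(-353 + 204) = -11*(-353 + 204) = -11*(-149) = 1639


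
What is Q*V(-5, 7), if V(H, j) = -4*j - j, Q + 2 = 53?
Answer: -1785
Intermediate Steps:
Q = 51 (Q = -2 + 53 = 51)
V(H, j) = -5*j
Q*V(-5, 7) = 51*(-5*7) = 51*(-35) = -1785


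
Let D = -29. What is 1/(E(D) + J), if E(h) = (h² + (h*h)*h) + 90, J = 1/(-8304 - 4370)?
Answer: -12674/297306693 ≈ -4.2629e-5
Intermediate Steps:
J = -1/12674 (J = 1/(-12674) = -1/12674 ≈ -7.8902e-5)
E(h) = 90 + h² + h³ (E(h) = (h² + h²*h) + 90 = (h² + h³) + 90 = 90 + h² + h³)
1/(E(D) + J) = 1/((90 + (-29)² + (-29)³) - 1/12674) = 1/((90 + 841 - 24389) - 1/12674) = 1/(-23458 - 1/12674) = 1/(-297306693/12674) = -12674/297306693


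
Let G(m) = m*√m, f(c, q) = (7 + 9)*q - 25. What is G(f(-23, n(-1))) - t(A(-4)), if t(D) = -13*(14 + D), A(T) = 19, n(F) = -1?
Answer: 429 - 41*I*√41 ≈ 429.0 - 262.53*I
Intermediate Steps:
t(D) = -182 - 13*D
f(c, q) = -25 + 16*q (f(c, q) = 16*q - 25 = -25 + 16*q)
G(m) = m^(3/2)
G(f(-23, n(-1))) - t(A(-4)) = (-25 + 16*(-1))^(3/2) - (-182 - 13*19) = (-25 - 16)^(3/2) - (-182 - 247) = (-41)^(3/2) - 1*(-429) = -41*I*√41 + 429 = 429 - 41*I*√41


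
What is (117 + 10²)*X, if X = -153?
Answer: -33201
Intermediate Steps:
(117 + 10²)*X = (117 + 10²)*(-153) = (117 + 100)*(-153) = 217*(-153) = -33201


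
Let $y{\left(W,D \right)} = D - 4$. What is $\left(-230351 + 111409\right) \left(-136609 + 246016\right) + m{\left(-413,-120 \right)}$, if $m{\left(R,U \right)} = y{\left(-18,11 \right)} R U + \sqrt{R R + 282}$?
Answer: $-13012740474 + \sqrt{170851} \approx -1.3013 \cdot 10^{10}$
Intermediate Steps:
$y{\left(W,D \right)} = -4 + D$ ($y{\left(W,D \right)} = D - 4 = -4 + D$)
$m{\left(R,U \right)} = \sqrt{282 + R^{2}} + 7 R U$ ($m{\left(R,U \right)} = \left(-4 + 11\right) R U + \sqrt{R R + 282} = 7 R U + \sqrt{R^{2} + 282} = 7 R U + \sqrt{282 + R^{2}} = \sqrt{282 + R^{2}} + 7 R U$)
$\left(-230351 + 111409\right) \left(-136609 + 246016\right) + m{\left(-413,-120 \right)} = \left(-230351 + 111409\right) \left(-136609 + 246016\right) + \left(\sqrt{282 + \left(-413\right)^{2}} + 7 \left(-413\right) \left(-120\right)\right) = \left(-118942\right) 109407 + \left(\sqrt{282 + 170569} + 346920\right) = -13013087394 + \left(\sqrt{170851} + 346920\right) = -13013087394 + \left(346920 + \sqrt{170851}\right) = -13012740474 + \sqrt{170851}$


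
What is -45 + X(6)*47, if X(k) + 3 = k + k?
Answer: 378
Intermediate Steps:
X(k) = -3 + 2*k (X(k) = -3 + (k + k) = -3 + 2*k)
-45 + X(6)*47 = -45 + (-3 + 2*6)*47 = -45 + (-3 + 12)*47 = -45 + 9*47 = -45 + 423 = 378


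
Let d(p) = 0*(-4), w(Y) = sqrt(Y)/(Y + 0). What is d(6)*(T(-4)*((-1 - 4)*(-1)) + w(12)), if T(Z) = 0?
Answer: 0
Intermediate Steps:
w(Y) = 1/sqrt(Y) (w(Y) = sqrt(Y)/Y = 1/sqrt(Y))
d(p) = 0
d(6)*(T(-4)*((-1 - 4)*(-1)) + w(12)) = 0*(0*((-1 - 4)*(-1)) + 1/sqrt(12)) = 0*(0*(-5*(-1)) + sqrt(3)/6) = 0*(0*5 + sqrt(3)/6) = 0*(0 + sqrt(3)/6) = 0*(sqrt(3)/6) = 0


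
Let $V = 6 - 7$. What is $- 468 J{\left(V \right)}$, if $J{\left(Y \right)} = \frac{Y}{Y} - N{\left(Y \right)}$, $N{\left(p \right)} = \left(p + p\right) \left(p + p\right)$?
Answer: $1404$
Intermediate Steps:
$N{\left(p \right)} = 4 p^{2}$ ($N{\left(p \right)} = 2 p 2 p = 4 p^{2}$)
$V = -1$ ($V = 6 - 7 = -1$)
$J{\left(Y \right)} = 1 - 4 Y^{2}$ ($J{\left(Y \right)} = \frac{Y}{Y} - 4 Y^{2} = 1 - 4 Y^{2}$)
$- 468 J{\left(V \right)} = - 468 \left(1 - 4 \left(-1\right)^{2}\right) = - 468 \left(1 - 4\right) = \left(-468\right) \left(-3\right) = 1404$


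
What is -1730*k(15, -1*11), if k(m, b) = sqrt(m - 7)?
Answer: -3460*sqrt(2) ≈ -4893.2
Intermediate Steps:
k(m, b) = sqrt(-7 + m)
-1730*k(15, -1*11) = -1730*sqrt(-7 + 15) = -3460*sqrt(2)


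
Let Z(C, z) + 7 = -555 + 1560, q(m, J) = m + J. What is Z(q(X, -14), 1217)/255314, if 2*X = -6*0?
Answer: 499/127657 ≈ 0.0039089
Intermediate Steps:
X = 0 (X = (-6*0)/2 = (½)*0 = 0)
q(m, J) = J + m
Z(C, z) = 998 (Z(C, z) = -7 + (-555 + 1560) = -7 + 1005 = 998)
Z(q(X, -14), 1217)/255314 = 998/255314 = 998*(1/255314) = 499/127657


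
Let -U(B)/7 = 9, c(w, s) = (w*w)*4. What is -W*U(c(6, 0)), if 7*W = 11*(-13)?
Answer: -1287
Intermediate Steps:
c(w, s) = 4*w² (c(w, s) = w²*4 = 4*w²)
U(B) = -63 (U(B) = -7*9 = -63)
W = -143/7 (W = (11*(-13))/7 = (⅐)*(-143) = -143/7 ≈ -20.429)
-W*U(c(6, 0)) = -(-143)*(-63)/7 = -1*1287 = -1287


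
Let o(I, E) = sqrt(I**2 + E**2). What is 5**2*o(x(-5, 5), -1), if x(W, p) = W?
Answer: 25*sqrt(26) ≈ 127.48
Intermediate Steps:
o(I, E) = sqrt(E**2 + I**2)
5**2*o(x(-5, 5), -1) = 5**2*sqrt((-1)**2 + (-5)**2) = 25*sqrt(1 + 25) = 25*sqrt(26)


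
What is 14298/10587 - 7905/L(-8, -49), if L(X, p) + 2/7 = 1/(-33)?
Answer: 6444496013/257617 ≈ 25016.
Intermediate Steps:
L(X, p) = -73/231 (L(X, p) = -2/7 + 1/(-33) = -2/7 - 1/33 = -73/231)
14298/10587 - 7905/L(-8, -49) = 14298/10587 - 7905/(-73/231) = 14298*(1/10587) - 7905*(-231/73) = 4766/3529 + 1826055/73 = 6444496013/257617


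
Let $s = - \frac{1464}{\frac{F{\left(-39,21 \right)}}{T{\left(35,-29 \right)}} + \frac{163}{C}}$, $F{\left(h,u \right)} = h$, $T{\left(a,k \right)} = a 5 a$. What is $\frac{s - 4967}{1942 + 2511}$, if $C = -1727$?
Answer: $\frac{1274067253}{593210848} \approx 2.1477$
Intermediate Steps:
$T{\left(a,k \right)} = 5 a^{2}$ ($T{\left(a,k \right)} = 5 a a = 5 a^{2}$)
$s = \frac{1935751125}{133216}$ ($s = - \frac{1464}{- \frac{39}{5 \cdot 35^{2}} + \frac{163}{-1727}} = - \frac{1464}{- \frac{39}{5 \cdot 1225} + 163 \left(- \frac{1}{1727}\right)} = - \frac{1464}{- \frac{39}{6125} - \frac{163}{1727}} = - \frac{1464}{- \frac{1065728}{10577875}} = \left(-1464\right) \left(- \frac{10577875}{1065728}\right) = \frac{1935751125}{133216} \approx 14531.0$)
$\frac{s - 4967}{1942 + 2511} = \frac{\frac{1935751125}{133216} - 4967}{1942 + 2511} = \frac{1274067253}{133216 \cdot 4453} = \frac{1274067253}{133216} \cdot \frac{1}{4453} = \frac{1274067253}{593210848}$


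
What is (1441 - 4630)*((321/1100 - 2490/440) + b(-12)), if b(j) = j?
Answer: 15230664/275 ≈ 55384.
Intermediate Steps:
(1441 - 4630)*((321/1100 - 2490/440) + b(-12)) = (1441 - 4630)*((321/1100 - 2490/440) - 12) = -3189*((321*(1/1100) - 2490*1/440) - 12) = -3189*((321/1100 - 249/44) - 12) = -3189*(-1476/275 - 12) = -3189*(-4776/275) = 15230664/275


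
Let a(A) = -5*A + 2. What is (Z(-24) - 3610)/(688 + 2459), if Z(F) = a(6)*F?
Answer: -2938/3147 ≈ -0.93359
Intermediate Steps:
a(A) = 2 - 5*A
Z(F) = -28*F (Z(F) = (2 - 5*6)*F = (2 - 30)*F = -28*F)
(Z(-24) - 3610)/(688 + 2459) = (-28*(-24) - 3610)/(688 + 2459) = (672 - 3610)/3147 = -2938*1/3147 = -2938/3147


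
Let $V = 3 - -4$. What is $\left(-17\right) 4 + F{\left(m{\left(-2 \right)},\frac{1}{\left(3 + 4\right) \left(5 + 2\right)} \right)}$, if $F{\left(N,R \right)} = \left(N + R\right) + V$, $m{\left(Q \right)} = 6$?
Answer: $- \frac{2694}{49} \approx -54.98$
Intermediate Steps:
$V = 7$ ($V = 3 + 4 = 7$)
$F{\left(N,R \right)} = 7 + N + R$ ($F{\left(N,R \right)} = \left(N + R\right) + 7 = 7 + N + R$)
$\left(-17\right) 4 + F{\left(m{\left(-2 \right)},\frac{1}{\left(3 + 4\right) \left(5 + 2\right)} \right)} = \left(-17\right) 4 + \left(7 + 6 + \frac{1}{\left(3 + 4\right) \left(5 + 2\right)}\right) = -68 + \left(7 + 6 + \frac{1}{7 \cdot 7}\right) = -68 + \left(7 + 6 + \frac{1}{49}\right) = -68 + \frac{638}{49} = - \frac{2694}{49}$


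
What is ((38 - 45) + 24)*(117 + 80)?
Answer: 3349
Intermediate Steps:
((38 - 45) + 24)*(117 + 80) = (-7 + 24)*197 = 17*197 = 3349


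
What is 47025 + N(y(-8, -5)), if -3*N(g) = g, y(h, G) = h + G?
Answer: 141088/3 ≈ 47029.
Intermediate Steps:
y(h, G) = G + h
N(g) = -g/3
47025 + N(y(-8, -5)) = 47025 - (-5 - 8)/3 = 47025 - ⅓*(-13) = 47025 + 13/3 = 141088/3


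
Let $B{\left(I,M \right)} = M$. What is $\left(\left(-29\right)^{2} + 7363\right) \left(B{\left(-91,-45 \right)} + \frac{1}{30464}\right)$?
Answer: $- \frac{401667547}{1088} \approx -3.6918 \cdot 10^{5}$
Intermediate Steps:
$\left(\left(-29\right)^{2} + 7363\right) \left(B{\left(-91,-45 \right)} + \frac{1}{30464}\right) = \left(\left(-29\right)^{2} + 7363\right) \left(-45 + \frac{1}{30464}\right) = \left(841 + 7363\right) \left(-45 + \frac{1}{30464}\right) = 8204 \left(- \frac{1370879}{30464}\right) = - \frac{401667547}{1088}$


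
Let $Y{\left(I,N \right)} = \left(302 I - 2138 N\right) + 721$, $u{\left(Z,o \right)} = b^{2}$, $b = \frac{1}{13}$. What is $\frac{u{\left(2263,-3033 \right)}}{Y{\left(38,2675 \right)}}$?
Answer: $- \frac{1}{964475057} \approx -1.0368 \cdot 10^{-9}$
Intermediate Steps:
$b = \frac{1}{13} \approx 0.076923$
$u{\left(Z,o \right)} = \frac{1}{169}$ ($u{\left(Z,o \right)} = \left(\frac{1}{13}\right)^{2} = \frac{1}{169}$)
$Y{\left(I,N \right)} = 721 - 2138 N + 302 I$ ($Y{\left(I,N \right)} = \left(- 2138 N + 302 I\right) + 721 = 721 - 2138 N + 302 I$)
$\frac{u{\left(2263,-3033 \right)}}{Y{\left(38,2675 \right)}} = \frac{1}{169 \left(721 - 5719150 + 302 \cdot 38\right)} = \frac{1}{169 \left(721 - 5719150 + 11476\right)} = \frac{1}{169 \left(-5706953\right)} = \frac{1}{169} \left(- \frac{1}{5706953}\right) = - \frac{1}{964475057}$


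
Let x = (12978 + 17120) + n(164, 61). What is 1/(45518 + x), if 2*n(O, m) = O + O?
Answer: 1/75780 ≈ 1.3196e-5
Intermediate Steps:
n(O, m) = O (n(O, m) = (O + O)/2 = (2*O)/2 = O)
x = 30262 (x = (12978 + 17120) + 164 = 30098 + 164 = 30262)
1/(45518 + x) = 1/(45518 + 30262) = 1/75780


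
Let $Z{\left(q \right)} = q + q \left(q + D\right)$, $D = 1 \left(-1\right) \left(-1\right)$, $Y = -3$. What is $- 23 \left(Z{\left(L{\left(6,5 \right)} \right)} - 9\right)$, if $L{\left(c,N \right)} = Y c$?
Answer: $-6417$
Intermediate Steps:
$D = 1$ ($D = \left(-1\right) \left(-1\right) = 1$)
$L{\left(c,N \right)} = - 3 c$
$Z{\left(q \right)} = q + q \left(1 + q\right)$ ($Z{\left(q \right)} = q + q \left(q + 1\right) = q + q \left(1 + q\right)$)
$- 23 \left(Z{\left(L{\left(6,5 \right)} \right)} - 9\right) = - 23 \left(\left(-3\right) 6 \left(2 - 18\right) - 9\right) = - 23 \left(- 18 \left(2 - 18\right) - 9\right) = - 23 \left(\left(-18\right) \left(-16\right) - 9\right) = - 23 \left(288 - 9\right) = \left(-23\right) 279 = -6417$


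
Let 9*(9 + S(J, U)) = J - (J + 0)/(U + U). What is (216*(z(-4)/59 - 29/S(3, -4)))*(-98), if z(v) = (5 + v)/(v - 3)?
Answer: -96512976/1357 ≈ -71122.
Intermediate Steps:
z(v) = (5 + v)/(-3 + v)
S(J, U) = -9 + J/9 - J/(18*U) (S(J, U) = -9 + (J - (J + 0)/(U + U))/9 = -9 + (J - J/(2*U))/9 = -9 + (J/9 - J/(18*U)) = -9 + J/9 - J/(18*U))
(216*(z(-4)/59 - 29/S(3, -4)))*(-98) = (216*(((5 - 4)/(-3 - 4))/59 - 29/(-9 + (⅑)*3 - 1/18*3/(-4))))*(-98) = (216*((1/(-7))*(1/59) - 29/(-9 + ⅓ - 1/18*3*(-¼))))*(-98) = (216*(-⅐*1*(1/59) - 29/(-9 + ⅓ + 1/24)))*(-98) = (216*(-⅐*1/59 - 29/(-69/8)))*(-98) = (216*(-1/413 - 29*(-8/69)))*(-98) = (216*(-1/413 + 232/69))*(-98) = (216*(95747/28497))*(-98) = (6893784/9499)*(-98) = -96512976/1357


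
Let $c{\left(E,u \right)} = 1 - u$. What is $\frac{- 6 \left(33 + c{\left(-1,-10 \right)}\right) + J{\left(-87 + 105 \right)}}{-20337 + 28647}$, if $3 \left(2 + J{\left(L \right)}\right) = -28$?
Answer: $- \frac{413}{12465} \approx -0.033133$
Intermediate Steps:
$J{\left(L \right)} = - \frac{34}{3}$ ($J{\left(L \right)} = -2 + \frac{1}{3} \left(-28\right) = -2 - \frac{28}{3} = - \frac{34}{3}$)
$\frac{- 6 \left(33 + c{\left(-1,-10 \right)}\right) + J{\left(-87 + 105 \right)}}{-20337 + 28647} = \frac{- 6 \left(33 + \left(1 - -10\right)\right) - \frac{34}{3}}{-20337 + 28647} = \frac{- 6 \left(33 + \left(1 + 10\right)\right) - \frac{34}{3}}{8310} = \left(- 6 \left(33 + 11\right) - \frac{34}{3}\right) \frac{1}{8310} = \left(\left(-6\right) 44 - \frac{34}{3}\right) \frac{1}{8310} = \left(-264 - \frac{34}{3}\right) \frac{1}{8310} = \left(- \frac{826}{3}\right) \frac{1}{8310} = - \frac{413}{12465}$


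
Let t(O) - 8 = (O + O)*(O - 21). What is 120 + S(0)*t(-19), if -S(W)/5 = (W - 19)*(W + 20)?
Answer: 2903320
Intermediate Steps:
S(W) = -5*(-19 + W)*(20 + W) (S(W) = -5*(W - 19)*(W + 20) = -5*(-19 + W)*(20 + W))
t(O) = 8 + 2*O*(-21 + O) (t(O) = 8 + (O + O)*(O - 21) = 8 + (2*O)*(-21 + O) = 8 + 2*O*(-21 + O))
120 + S(0)*t(-19) = 120 + (1900 - 5*0 - 5*0**2)*(8 - 42*(-19) + 2*(-19)**2) = 120 + (1900 + 0 - 5*0)*(8 + 798 + 2*361) = 120 + (1900 + 0 + 0)*(8 + 798 + 722) = 120 + 1900*1528 = 120 + 2903200 = 2903320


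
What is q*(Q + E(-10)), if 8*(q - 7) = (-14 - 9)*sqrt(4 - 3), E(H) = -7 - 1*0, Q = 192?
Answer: 6105/8 ≈ 763.13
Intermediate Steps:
E(H) = -7 (E(H) = -7 + 0 = -7)
q = 33/8 (q = 7 + ((-14 - 9)*sqrt(4 - 3))/8 = 7 + (-23*sqrt(1))/8 = 7 + (-23*1)/8 = 7 + (1/8)*(-23) = 7 - 23/8 = 33/8 ≈ 4.1250)
q*(Q + E(-10)) = 33*(192 - 7)/8 = (33/8)*185 = 6105/8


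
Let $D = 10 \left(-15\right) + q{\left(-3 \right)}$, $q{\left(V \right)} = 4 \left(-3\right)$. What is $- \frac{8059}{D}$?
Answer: $\frac{8059}{162} \approx 49.747$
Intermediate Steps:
$q{\left(V \right)} = -12$
$D = -162$ ($D = 10 \left(-15\right) - 12 = -150 - 12 = -162$)
$- \frac{8059}{D} = - \frac{8059}{-162} = \left(-8059\right) \left(- \frac{1}{162}\right) = \frac{8059}{162}$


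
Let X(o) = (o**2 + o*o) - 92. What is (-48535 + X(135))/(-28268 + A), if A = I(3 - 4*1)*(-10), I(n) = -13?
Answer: 1107/2558 ≈ 0.43276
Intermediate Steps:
A = 130 (A = -13*(-10) = 130)
X(o) = -92 + 2*o**2 (X(o) = (o**2 + o**2) - 92 = 2*o**2 - 92 = -92 + 2*o**2)
(-48535 + X(135))/(-28268 + A) = (-48535 + (-92 + 2*135**2))/(-28268 + 130) = (-48535 + (-92 + 2*18225))/(-28138) = (-48535 + (-92 + 36450))*(-1/28138) = (-48535 + 36358)*(-1/28138) = -12177*(-1/28138) = 1107/2558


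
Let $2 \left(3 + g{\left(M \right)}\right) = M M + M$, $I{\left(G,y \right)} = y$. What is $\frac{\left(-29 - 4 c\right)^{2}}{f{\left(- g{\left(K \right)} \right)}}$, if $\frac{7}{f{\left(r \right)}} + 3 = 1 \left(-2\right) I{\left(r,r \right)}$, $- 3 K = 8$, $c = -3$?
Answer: $- \frac{11849}{63} \approx -188.08$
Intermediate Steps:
$K = - \frac{8}{3}$ ($K = \left(- \frac{1}{3}\right) 8 = - \frac{8}{3} \approx -2.6667$)
$g{\left(M \right)} = -3 + \frac{M}{2} + \frac{M^{2}}{2}$ ($g{\left(M \right)} = -3 + \frac{M M + M}{2} = -3 + \frac{M^{2} + M}{2} = -3 + \frac{M + M^{2}}{2} = -3 + \left(\frac{M}{2} + \frac{M^{2}}{2}\right) = -3 + \frac{M}{2} + \frac{M^{2}}{2}$)
$f{\left(r \right)} = \frac{7}{-3 - 2 r}$ ($f{\left(r \right)} = \frac{7}{-3 + 1 \left(-2\right) r} = \frac{7}{-3 - 2 r}$)
$\frac{\left(-29 - 4 c\right)^{2}}{f{\left(- g{\left(K \right)} \right)}} = \frac{\left(-29 - -12\right)^{2}}{\left(-7\right) \frac{1}{3 + 2 \left(- (-3 + \frac{1}{2} \left(- \frac{8}{3}\right) + \frac{\left(- \frac{8}{3}\right)^{2}}{2})\right)}} = \frac{\left(-29 + 12\right)^{2}}{\left(-7\right) \frac{1}{3 + 2 \left(- (-3 - \frac{4}{3} + \frac{1}{2} \cdot \frac{64}{9})\right)}} = \frac{\left(-17\right)^{2}}{\left(-7\right) \frac{1}{3 + 2 \left(- (-3 - \frac{4}{3} + \frac{32}{9})\right)}} = \frac{289}{\left(-7\right) \frac{1}{3 + 2 \left(\left(-1\right) \left(- \frac{7}{9}\right)\right)}} = \frac{289}{\left(-7\right) \frac{1}{3 + 2 \cdot \frac{7}{9}}} = \frac{289}{\left(-7\right) \frac{1}{3 + \frac{14}{9}}} = \frac{289}{\left(-7\right) \frac{1}{\frac{41}{9}}} = \frac{289}{\left(-7\right) \frac{9}{41}} = \frac{289}{- \frac{63}{41}} = 289 \left(- \frac{41}{63}\right) = - \frac{11849}{63}$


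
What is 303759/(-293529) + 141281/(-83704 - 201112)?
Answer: -6094547333/3981035984 ≈ -1.5309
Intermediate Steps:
303759/(-293529) + 141281/(-83704 - 201112) = 303759*(-1/293529) + 141281/(-284816) = -101253/97843 + 141281*(-1/284816) = -101253/97843 - 20183/40688 = -6094547333/3981035984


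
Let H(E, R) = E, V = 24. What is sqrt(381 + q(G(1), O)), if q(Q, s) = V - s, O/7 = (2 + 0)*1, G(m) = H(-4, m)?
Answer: sqrt(391) ≈ 19.774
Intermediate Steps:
G(m) = -4
O = 14 (O = 7*((2 + 0)*1) = 7*(2*1) = 7*2 = 14)
q(Q, s) = 24 - s
sqrt(381 + q(G(1), O)) = sqrt(381 + (24 - 1*14)) = sqrt(381 + (24 - 14)) = sqrt(381 + 10) = sqrt(391)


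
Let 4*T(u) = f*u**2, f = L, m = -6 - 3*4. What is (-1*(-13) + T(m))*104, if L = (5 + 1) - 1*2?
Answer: 35048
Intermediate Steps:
m = -18 (m = -6 - 12 = -18)
L = 4 (L = 6 - 2 = 4)
f = 4
T(u) = u**2 (T(u) = (4*u**2)/4 = u**2)
(-1*(-13) + T(m))*104 = (-1*(-13) + (-18)**2)*104 = (13 + 324)*104 = 337*104 = 35048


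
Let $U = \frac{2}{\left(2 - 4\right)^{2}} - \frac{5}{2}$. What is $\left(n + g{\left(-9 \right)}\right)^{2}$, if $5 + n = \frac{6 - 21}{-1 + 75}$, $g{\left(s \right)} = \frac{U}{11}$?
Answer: $\frac{19210689}{662596} \approx 28.993$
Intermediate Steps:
$U = -2$ ($U = \frac{2}{\left(-2\right)^{2}} - \frac{5}{2} = \frac{2}{4} - \frac{5}{2} = 2 \cdot \frac{1}{4} - \frac{5}{2} = \frac{1}{2} - \frac{5}{2} = -2$)
$g{\left(s \right)} = - \frac{2}{11}$
$n = - \frac{385}{74}$ ($n = -5 + \frac{6 - 21}{-1 + 75} = -5 - \frac{15}{74} = - \frac{385}{74} \approx -5.2027$)
$\left(n + g{\left(-9 \right)}\right)^{2} = \left(- \frac{385}{74} - \frac{2}{11}\right)^{2} = \left(- \frac{4383}{814}\right)^{2} = \frac{19210689}{662596}$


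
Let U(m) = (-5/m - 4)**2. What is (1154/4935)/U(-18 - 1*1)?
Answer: 416594/24877335 ≈ 0.016746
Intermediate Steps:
U(m) = (-4 - 5/m)**2
(1154/4935)/U(-18 - 1*1) = (1154/4935)/(((5 + 4*(-18 - 1*1))**2/(-18 - 1*1)**2)) = (1154*(1/4935))/(((5 + 4*(-18 - 1))**2/(-18 - 1)**2)) = 1154/(4935*(((5 + 4*(-19))**2/(-19)**2))) = 1154/(4935*(((5 - 76)**2/361))) = 1154/(4935*(((1/361)*(-71)**2))) = 1154/(4935*(((1/361)*5041))) = 1154/(4935*(5041/361)) = (1154/4935)*(361/5041) = 416594/24877335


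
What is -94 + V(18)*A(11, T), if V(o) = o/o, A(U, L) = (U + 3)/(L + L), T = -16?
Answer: -1511/16 ≈ -94.438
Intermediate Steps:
A(U, L) = (3 + U)/(2*L) (A(U, L) = (3 + U)/((2*L)) = (3 + U)*(1/(2*L)) = (3 + U)/(2*L))
V(o) = 1
-94 + V(18)*A(11, T) = -94 + 1*((½)*(3 + 11)/(-16)) = -94 + 1*((½)*(-1/16)*14) = -94 + 1*(-7/16) = -94 - 7/16 = -1511/16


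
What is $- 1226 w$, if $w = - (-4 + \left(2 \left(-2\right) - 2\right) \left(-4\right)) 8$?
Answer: $196160$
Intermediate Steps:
$w = -160$ ($w = - (-4 + \left(-4 - 2\right) \left(-4\right)) 8 = - (-4 - -24) 8 = - (-4 + 24) 8 = \left(-1\right) 20 \cdot 8 = \left(-20\right) 8 = -160$)
$- 1226 w = \left(-1226\right) \left(-160\right) = 196160$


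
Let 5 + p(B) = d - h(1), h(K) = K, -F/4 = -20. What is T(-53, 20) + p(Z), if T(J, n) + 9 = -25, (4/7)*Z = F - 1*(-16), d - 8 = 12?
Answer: -20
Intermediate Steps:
F = 80 (F = -4*(-20) = 80)
d = 20 (d = 8 + 12 = 20)
Z = 168 (Z = 7*(80 - 1*(-16))/4 = 7*(80 + 16)/4 = (7/4)*96 = 168)
T(J, n) = -34 (T(J, n) = -9 - 25 = -34)
p(B) = 14 (p(B) = -5 + (20 - 1*1) = -5 + (20 - 1) = -5 + 19 = 14)
T(-53, 20) + p(Z) = -34 + 14 = -20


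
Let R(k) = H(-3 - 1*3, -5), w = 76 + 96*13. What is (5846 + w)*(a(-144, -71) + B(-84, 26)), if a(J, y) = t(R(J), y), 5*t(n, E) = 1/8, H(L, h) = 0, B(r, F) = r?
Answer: -2408403/4 ≈ -6.0210e+5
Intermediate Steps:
w = 1324 (w = 76 + 1248 = 1324)
R(k) = 0
t(n, E) = 1/40 (t(n, E) = (⅕)/8 = (⅕)*(⅛) = 1/40)
a(J, y) = 1/40
(5846 + w)*(a(-144, -71) + B(-84, 26)) = (5846 + 1324)*(1/40 - 84) = 7170*(-3359/40) = -2408403/4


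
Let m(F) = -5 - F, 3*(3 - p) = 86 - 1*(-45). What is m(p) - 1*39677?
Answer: -118924/3 ≈ -39641.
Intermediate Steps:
p = -122/3 (p = 3 - (86 - 1*(-45))/3 = 3 - (86 + 45)/3 = 3 - ⅓*131 = 3 - 131/3 = -122/3 ≈ -40.667)
m(p) - 1*39677 = (-5 - 1*(-122/3)) - 1*39677 = (-5 + 122/3) - 39677 = 107/3 - 39677 = -118924/3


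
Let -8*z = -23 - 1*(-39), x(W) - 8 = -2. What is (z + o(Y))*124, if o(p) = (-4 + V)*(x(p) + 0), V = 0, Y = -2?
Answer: -3224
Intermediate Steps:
x(W) = 6 (x(W) = 8 - 2 = 6)
z = -2 (z = -(-23 - 1*(-39))/8 = -(-23 + 39)/8 = -⅛*16 = -2)
o(p) = -24 (o(p) = (-4 + 0)*(6 + 0) = -4*6 = -24)
(z + o(Y))*124 = (-2 - 24)*124 = -26*124 = -3224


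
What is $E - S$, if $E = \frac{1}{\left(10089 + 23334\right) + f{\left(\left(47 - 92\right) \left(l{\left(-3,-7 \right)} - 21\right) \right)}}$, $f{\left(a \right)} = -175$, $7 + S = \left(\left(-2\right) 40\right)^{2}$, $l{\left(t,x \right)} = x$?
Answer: $- \frac{212554463}{33248} \approx -6393.0$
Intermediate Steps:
$S = 6393$ ($S = -7 + \left(\left(-2\right) 40\right)^{2} = -7 + \left(-80\right)^{2} = -7 + 6400 = 6393$)
$E = \frac{1}{33248}$ ($E = \frac{1}{\left(10089 + 23334\right) - 175} = \frac{1}{33423 - 175} = \frac{1}{33248} \approx 3.0077 \cdot 10^{-5}$)
$E - S = \frac{1}{33248} - 6393 = - \frac{212554463}{33248}$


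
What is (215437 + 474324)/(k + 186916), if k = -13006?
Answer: 689761/173910 ≈ 3.9662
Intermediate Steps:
(215437 + 474324)/(k + 186916) = (215437 + 474324)/(-13006 + 186916) = 689761/173910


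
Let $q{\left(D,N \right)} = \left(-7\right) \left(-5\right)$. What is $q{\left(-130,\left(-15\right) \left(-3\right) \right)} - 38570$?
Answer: $-38535$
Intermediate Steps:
$q{\left(D,N \right)} = 35$
$q{\left(-130,\left(-15\right) \left(-3\right) \right)} - 38570 = 35 - 38570 = -38535$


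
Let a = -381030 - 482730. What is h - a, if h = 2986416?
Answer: 3850176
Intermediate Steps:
a = -863760
h - a = 2986416 - 1*(-863760) = 2986416 + 863760 = 3850176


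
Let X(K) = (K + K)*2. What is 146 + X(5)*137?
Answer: 2886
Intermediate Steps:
X(K) = 4*K (X(K) = (2*K)*2 = 4*K)
146 + X(5)*137 = 146 + (4*5)*137 = 146 + 20*137 = 146 + 2740 = 2886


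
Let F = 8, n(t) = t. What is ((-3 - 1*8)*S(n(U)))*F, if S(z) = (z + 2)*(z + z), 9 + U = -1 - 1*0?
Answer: -14080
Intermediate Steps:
U = -10 (U = -9 + (-1 - 1*0) = -9 + (-1 + 0) = -9 - 1 = -10)
S(z) = 2*z*(2 + z) (S(z) = (2 + z)*(2*z) = 2*z*(2 + z))
((-3 - 1*8)*S(n(U)))*F = ((-3 - 1*8)*(2*(-10)*(2 - 10)))*8 = ((-3 - 8)*(2*(-10)*(-8)))*8 = -11*160*8 = -1760*8 = -14080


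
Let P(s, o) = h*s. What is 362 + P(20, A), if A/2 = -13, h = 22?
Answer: 802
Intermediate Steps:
A = -26 (A = 2*(-13) = -26)
P(s, o) = 22*s
362 + P(20, A) = 362 + 22*20 = 362 + 440 = 802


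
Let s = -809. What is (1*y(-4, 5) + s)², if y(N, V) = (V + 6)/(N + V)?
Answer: 636804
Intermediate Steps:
y(N, V) = (6 + V)/(N + V)
(1*y(-4, 5) + s)² = (1*((6 + 5)/(-4 + 5)) - 809)² = (1*(11/1) - 809)² = (1*(1*11) - 809)² = (1*11 - 809)² = (11 - 809)² = (-798)² = 636804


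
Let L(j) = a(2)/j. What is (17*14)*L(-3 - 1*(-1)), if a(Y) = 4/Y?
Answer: -238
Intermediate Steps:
L(j) = 2/j (L(j) = (4/2)/j = (4*(½))/j = 2/j)
(17*14)*L(-3 - 1*(-1)) = (17*14)*(2/(-3 - 1*(-1))) = 238*(2/(-3 + 1)) = 238*(2/(-2)) = 238*(2*(-½)) = 238*(-1) = -238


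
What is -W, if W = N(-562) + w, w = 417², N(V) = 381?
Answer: -174270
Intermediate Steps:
w = 173889
W = 174270 (W = 381 + 173889 = 174270)
-W = -1*174270 = -174270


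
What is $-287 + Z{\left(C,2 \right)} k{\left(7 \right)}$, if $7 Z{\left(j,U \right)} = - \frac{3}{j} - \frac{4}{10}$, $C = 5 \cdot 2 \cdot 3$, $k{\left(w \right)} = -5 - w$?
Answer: $- \frac{2003}{7} \approx -286.14$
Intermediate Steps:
$C = 30$ ($C = 10 \cdot 3 = 30$)
$Z{\left(j,U \right)} = - \frac{2}{35} - \frac{3}{7 j}$ ($Z{\left(j,U \right)} = \frac{- \frac{3}{j} - \frac{4}{10}}{7} = \frac{- \frac{3}{j} - \frac{2}{5}}{7} = \frac{- \frac{2}{5} - \frac{3}{j}}{7} = - \frac{2}{35} - \frac{3}{7 j}$)
$-287 + Z{\left(C,2 \right)} k{\left(7 \right)} = -287 + \frac{-15 - 60}{35 \cdot 30} \left(-5 - 7\right) = -287 + \frac{1}{35} \cdot \frac{1}{30} \left(-15 - 60\right) \left(-5 - 7\right) = -287 + \frac{1}{35} \cdot \frac{1}{30} \left(-75\right) \left(-12\right) = -287 - - \frac{6}{7} = -287 + \frac{6}{7} = - \frac{2003}{7}$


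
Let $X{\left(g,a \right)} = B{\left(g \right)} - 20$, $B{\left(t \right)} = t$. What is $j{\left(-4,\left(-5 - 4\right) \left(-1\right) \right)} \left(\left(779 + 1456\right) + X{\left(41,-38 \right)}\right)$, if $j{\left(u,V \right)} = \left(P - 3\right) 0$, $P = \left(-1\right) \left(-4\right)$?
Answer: $0$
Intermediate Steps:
$P = 4$
$X{\left(g,a \right)} = -20 + g$ ($X{\left(g,a \right)} = g - 20 = -20 + g$)
$j{\left(u,V \right)} = 0$ ($j{\left(u,V \right)} = \left(4 - 3\right) 0 = 1 \cdot 0 = 0$)
$j{\left(-4,\left(-5 - 4\right) \left(-1\right) \right)} \left(\left(779 + 1456\right) + X{\left(41,-38 \right)}\right) = 0 \left(\left(779 + 1456\right) + \left(-20 + 41\right)\right) = 0 \left(2235 + 21\right) = 0 \cdot 2256 = 0$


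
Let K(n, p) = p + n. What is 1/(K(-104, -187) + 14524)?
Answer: 1/14233 ≈ 7.0259e-5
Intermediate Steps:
K(n, p) = n + p
1/(K(-104, -187) + 14524) = 1/((-104 - 187) + 14524) = 1/(-291 + 14524) = 1/14233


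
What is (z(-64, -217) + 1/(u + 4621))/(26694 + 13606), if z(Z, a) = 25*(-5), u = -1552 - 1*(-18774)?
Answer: -1365187/440136450 ≈ -0.0031017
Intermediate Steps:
u = 17222 (u = -1552 + 18774 = 17222)
z(Z, a) = -125
(z(-64, -217) + 1/(u + 4621))/(26694 + 13606) = (-125 + 1/(17222 + 4621))/(26694 + 13606) = (-125 + 1/21843)/40300 = (-125 + 1/21843)*(1/40300) = -2730374/21843*1/40300 = -1365187/440136450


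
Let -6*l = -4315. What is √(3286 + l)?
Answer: √144186/6 ≈ 63.286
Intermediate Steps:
l = 4315/6 (l = -⅙*(-4315) = 4315/6 ≈ 719.17)
√(3286 + l) = √(3286 + 4315/6) = √(24031/6) = √144186/6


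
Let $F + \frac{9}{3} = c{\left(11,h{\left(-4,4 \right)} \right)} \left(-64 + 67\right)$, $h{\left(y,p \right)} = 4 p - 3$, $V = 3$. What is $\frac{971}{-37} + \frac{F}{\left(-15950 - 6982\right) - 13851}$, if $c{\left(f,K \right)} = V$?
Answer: $- \frac{11905505}{453657} \approx -26.243$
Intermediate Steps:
$h{\left(y,p \right)} = -3 + 4 p$
$c{\left(f,K \right)} = 3$
$F = 6$ ($F = -3 + 3 \left(-64 + 67\right) = -3 + 3 \cdot 3 = -3 + 9 = 6$)
$\frac{971}{-37} + \frac{F}{\left(-15950 - 6982\right) - 13851} = \frac{971}{-37} + \frac{6}{\left(-15950 - 6982\right) - 13851} = 971 \left(- \frac{1}{37}\right) + \frac{6}{-22932 - 13851} = - \frac{971}{37} + \frac{6}{-36783} = - \frac{971}{37} + 6 \left(- \frac{1}{36783}\right) = - \frac{971}{37} - \frac{2}{12261} = - \frac{11905505}{453657}$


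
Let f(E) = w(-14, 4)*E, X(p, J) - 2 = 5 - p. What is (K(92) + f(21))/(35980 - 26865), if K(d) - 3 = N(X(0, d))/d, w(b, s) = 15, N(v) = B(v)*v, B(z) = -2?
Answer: 14621/419290 ≈ 0.034871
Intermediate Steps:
X(p, J) = 7 - p (X(p, J) = 2 + (5 - p) = 7 - p)
N(v) = -2*v
f(E) = 15*E
K(d) = 3 - 14/d (K(d) = 3 + (-2*(7 - 1*0))/d = 3 + (-2*(7 + 0))/d = 3 + (-2*7)/d = 3 - 14/d)
(K(92) + f(21))/(35980 - 26865) = ((3 - 14/92) + 15*21)/(35980 - 26865) = ((3 - 14*1/92) + 315)/9115 = ((3 - 7/46) + 315)*(1/9115) = (131/46 + 315)*(1/9115) = (14621/46)*(1/9115) = 14621/419290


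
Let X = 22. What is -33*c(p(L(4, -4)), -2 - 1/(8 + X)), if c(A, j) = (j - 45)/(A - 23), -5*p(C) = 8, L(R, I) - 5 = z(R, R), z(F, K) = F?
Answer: -15521/246 ≈ -63.094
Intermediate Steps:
L(R, I) = 5 + R
p(C) = -8/5 (p(C) = -⅕*8 = -8/5)
c(A, j) = (-45 + j)/(-23 + A)
-33*c(p(L(4, -4)), -2 - 1/(8 + X)) = -33*(-45 + (-2 - 1/(8 + 22)))/(-23 - 8/5) = -33*(-45 + (-2 - 1/30))/(-123/5) = -(-55)*(-45 + (-2 - 1*1/30))/41 = -(-55)*(-45 + (-2 - 1/30))/41 = -(-55)*(-45 - 61/30)/41 = -(-55)*(-1411)/(41*30) = -33*1411/738 = -15521/246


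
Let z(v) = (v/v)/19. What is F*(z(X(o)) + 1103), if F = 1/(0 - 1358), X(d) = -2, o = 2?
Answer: -1497/1843 ≈ -0.81226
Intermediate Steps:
z(v) = 1/19 (z(v) = 1*(1/19) = 1/19)
F = -1/1358 (F = 1/(-1358) = -1/1358 ≈ -0.00073638)
F*(z(X(o)) + 1103) = -(1/19 + 1103)/1358 = -1/1358*20958/19 = -1497/1843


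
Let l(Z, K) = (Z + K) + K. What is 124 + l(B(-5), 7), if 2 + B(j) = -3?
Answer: 133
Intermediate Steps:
B(j) = -5 (B(j) = -2 - 3 = -5)
l(Z, K) = Z + 2*K (l(Z, K) = (K + Z) + K = Z + 2*K)
124 + l(B(-5), 7) = 124 + (-5 + 2*7) = 124 + (-5 + 14) = 124 + 9 = 133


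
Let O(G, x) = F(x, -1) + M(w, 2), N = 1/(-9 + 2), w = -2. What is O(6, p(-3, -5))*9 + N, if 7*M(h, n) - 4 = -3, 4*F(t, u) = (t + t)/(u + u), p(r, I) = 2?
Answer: -47/14 ≈ -3.3571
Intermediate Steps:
F(t, u) = t/(4*u) (F(t, u) = ((t + t)/(u + u))/4 = ((2*t)/((2*u)))/4 = ((2*t)*(1/(2*u)))/4 = (t/u)/4 = t/(4*u))
N = -⅐ (N = 1/(-7) = -⅐ ≈ -0.14286)
M(h, n) = ⅐ (M(h, n) = 4/7 + (⅐)*(-3) = 4/7 - 3/7 = ⅐)
O(G, x) = ⅐ - x/4 (O(G, x) = (¼)*x/(-1) + ⅐ = (¼)*x*(-1) + ⅐ = -x/4 + ⅐ = ⅐ - x/4)
O(6, p(-3, -5))*9 + N = (⅐ - ¼*2)*9 - ⅐ = (⅐ - ½)*9 - ⅐ = -5/14*9 - ⅐ = -45/14 - ⅐ = -47/14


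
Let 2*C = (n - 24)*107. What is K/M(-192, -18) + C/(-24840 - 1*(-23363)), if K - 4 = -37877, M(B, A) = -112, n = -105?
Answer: 8101627/23632 ≈ 342.82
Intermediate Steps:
C = -13803/2 (C = ((-105 - 24)*107)/2 = (-129*107)/2 = (1/2)*(-13803) = -13803/2 ≈ -6901.5)
K = -37873 (K = 4 - 37877 = -37873)
K/M(-192, -18) + C/(-24840 - 1*(-23363)) = -37873/(-112) - 13803/(2*(-24840 - 1*(-23363))) = -37873*(-1/112) - 13803/(2*(-24840 + 23363)) = 37873/112 - 13803/2/(-1477) = 37873/112 - 13803/2*(-1/1477) = 37873/112 + 13803/2954 = 8101627/23632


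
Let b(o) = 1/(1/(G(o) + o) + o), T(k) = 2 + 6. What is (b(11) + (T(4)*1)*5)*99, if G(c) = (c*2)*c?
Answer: 3683229/928 ≈ 3969.0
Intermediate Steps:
T(k) = 8
G(c) = 2*c² (G(c) = (2*c)*c = 2*c²)
b(o) = 1/(o + 1/(o + 2*o²)) (b(o) = 1/(1/(2*o² + o) + o) = 1/(1/(o + 2*o²) + o) = 1/(o + 1/(o + 2*o²)))
(b(11) + (T(4)*1)*5)*99 = (11*(1 + 2*11)/(1 + 11² + 2*11³) + (8*1)*5)*99 = (11*(1 + 22)/(1 + 121 + 2*1331) + 8*5)*99 = (11*23/(1 + 121 + 2662) + 40)*99 = (11*23/2784 + 40)*99 = (11*(1/2784)*23 + 40)*99 = (253/2784 + 40)*99 = (111613/2784)*99 = 3683229/928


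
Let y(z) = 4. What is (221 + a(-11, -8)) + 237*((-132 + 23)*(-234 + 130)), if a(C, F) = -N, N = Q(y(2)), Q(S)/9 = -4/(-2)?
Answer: 2686835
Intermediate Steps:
Q(S) = 18 (Q(S) = 9*(-4/(-2)) = 9*(-4*(-½)) = 9*2 = 18)
N = 18
a(C, F) = -18 (a(C, F) = -1*18 = -18)
(221 + a(-11, -8)) + 237*((-132 + 23)*(-234 + 130)) = (221 - 18) + 237*((-132 + 23)*(-234 + 130)) = 203 + 237*(-109*(-104)) = 203 + 237*11336 = 203 + 2686632 = 2686835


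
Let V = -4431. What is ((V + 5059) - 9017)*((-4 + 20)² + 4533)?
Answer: -40174921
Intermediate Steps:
((V + 5059) - 9017)*((-4 + 20)² + 4533) = ((-4431 + 5059) - 9017)*((-4 + 20)² + 4533) = (628 - 9017)*(16² + 4533) = -8389*(256 + 4533) = -8389*4789 = -40174921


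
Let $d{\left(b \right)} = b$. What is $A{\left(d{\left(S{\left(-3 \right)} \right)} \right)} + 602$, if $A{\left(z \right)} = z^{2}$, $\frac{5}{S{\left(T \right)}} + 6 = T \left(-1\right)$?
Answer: $\frac{5443}{9} \approx 604.78$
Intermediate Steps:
$S{\left(T \right)} = \frac{5}{-6 - T}$ ($S{\left(T \right)} = \frac{5}{-6 + T \left(-1\right)} = \frac{5}{-6 - T}$)
$A{\left(d{\left(S{\left(-3 \right)} \right)} \right)} + 602 = \left(- \frac{5}{6 - 3}\right)^{2} + 602 = \left(- \frac{5}{3}\right)^{2} + 602 = \frac{25}{9} + 602 = \frac{5443}{9}$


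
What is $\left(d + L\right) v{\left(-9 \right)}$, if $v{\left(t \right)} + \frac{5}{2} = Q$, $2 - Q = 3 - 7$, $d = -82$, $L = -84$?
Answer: $-581$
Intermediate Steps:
$Q = 6$ ($Q = 2 - \left(3 - 7\right) = 2 - -4 = 2 + 4 = 6$)
$v{\left(t \right)} = \frac{7}{2}$ ($v{\left(t \right)} = - \frac{5}{2} + 6 = \frac{7}{2}$)
$\left(d + L\right) v{\left(-9 \right)} = \left(-82 - 84\right) \frac{7}{2} = \left(-166\right) \frac{7}{2} = -581$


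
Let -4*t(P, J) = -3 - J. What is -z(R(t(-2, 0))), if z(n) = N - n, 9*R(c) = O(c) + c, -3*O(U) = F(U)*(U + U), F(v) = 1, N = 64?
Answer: -2303/36 ≈ -63.972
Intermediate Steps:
O(U) = -2*U/3 (O(U) = -(U + U)/3 = -2*U/3)
t(P, J) = ¾ + J/4 (t(P, J) = -(-3 - J)/4 = ¾ + J/4)
R(c) = c/27 (R(c) = (-2*c/3 + c)/9 = (c/3)/9 = c/27)
z(n) = 64 - n
-z(R(t(-2, 0))) = -(64 - (¾ + (¼)*0)/27) = -(64 - (¾ + 0)/27) = -(64 - 3/(27*4)) = -(64 - 1*1/36) = -(64 - 1/36) = -1*2303/36 = -2303/36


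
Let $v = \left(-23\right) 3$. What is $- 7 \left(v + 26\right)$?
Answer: $301$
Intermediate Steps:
$v = -69$
$- 7 \left(v + 26\right) = - 7 \left(-69 + 26\right) = \left(-7\right) \left(-43\right) = 301$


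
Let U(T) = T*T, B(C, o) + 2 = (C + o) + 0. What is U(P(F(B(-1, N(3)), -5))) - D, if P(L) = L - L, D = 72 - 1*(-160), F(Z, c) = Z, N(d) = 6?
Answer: -232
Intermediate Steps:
B(C, o) = -2 + C + o (B(C, o) = -2 + ((C + o) + 0) = -2 + (C + o) = -2 + C + o)
D = 232 (D = 72 + 160 = 232)
P(L) = 0
U(T) = T**2
U(P(F(B(-1, N(3)), -5))) - D = 0**2 - 1*232 = 0 - 232 = -232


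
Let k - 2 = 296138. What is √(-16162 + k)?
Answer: √279978 ≈ 529.13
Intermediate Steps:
k = 296140 (k = 2 + 296138 = 296140)
√(-16162 + k) = √(-16162 + 296140) = √279978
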